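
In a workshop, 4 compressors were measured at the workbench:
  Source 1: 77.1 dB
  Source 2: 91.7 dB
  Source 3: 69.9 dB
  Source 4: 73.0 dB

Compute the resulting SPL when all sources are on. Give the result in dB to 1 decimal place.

Sum in the linear (power) domain: Σ 10^(Lᵢ/10) = 10^(77.1/10) + 10^(91.7/10) + 10^(69.9/10) + 10^(73.0/10) = 1.56e+09.
L_total = 10·log₁₀(1.56e+09) = 91.9 dB.

91.9 dB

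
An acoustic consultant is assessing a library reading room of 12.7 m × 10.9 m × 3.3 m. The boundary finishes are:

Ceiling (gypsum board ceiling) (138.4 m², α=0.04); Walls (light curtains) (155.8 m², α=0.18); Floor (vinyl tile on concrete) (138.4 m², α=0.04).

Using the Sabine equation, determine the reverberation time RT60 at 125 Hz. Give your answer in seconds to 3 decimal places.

1.880 sec

A = Σ Sᵢαᵢ = 138.4×0.04 + 155.8×0.18 + 138.4×0.04 = 39.116 sabins.
V = 12.7·10.9·3.3 = 456.819 m³.
RT60 = 0.161 · V / A = 0.161 × 456.819 / 39.116 = 1.880 s.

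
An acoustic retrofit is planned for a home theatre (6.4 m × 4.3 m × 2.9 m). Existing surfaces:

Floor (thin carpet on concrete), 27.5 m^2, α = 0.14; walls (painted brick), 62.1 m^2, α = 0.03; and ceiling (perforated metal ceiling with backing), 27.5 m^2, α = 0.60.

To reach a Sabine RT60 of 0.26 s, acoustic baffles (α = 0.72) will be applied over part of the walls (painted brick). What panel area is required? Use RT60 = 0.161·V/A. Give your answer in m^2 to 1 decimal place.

Equivalent absorption area: A₁ = 27.5·0.14 + 62.1·0.03 + 27.5·0.60 = 22.213 m^2.
Required A₂ = 0.161·79.808/0.26 = 49.420 sabins.
Absorption to add: 49.420 − 22.213 = 27.207 sabins.
Each m^2 of panel replacing the walls (painted brick) adds (0.72 − 0.03) = 0.69 sabins.
Panel area = 27.207 / 0.69 = 39.4 m^2.

39.4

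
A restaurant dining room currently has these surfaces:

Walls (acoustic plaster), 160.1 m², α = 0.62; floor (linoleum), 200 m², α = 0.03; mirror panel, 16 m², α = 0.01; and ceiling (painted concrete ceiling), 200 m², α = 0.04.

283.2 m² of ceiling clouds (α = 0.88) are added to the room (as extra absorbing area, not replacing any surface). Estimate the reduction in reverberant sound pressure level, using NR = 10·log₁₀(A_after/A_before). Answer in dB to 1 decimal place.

Equivalent absorption area: A_before = 160.1·0.62 + 200·0.03 + 16·0.01 + 200·0.04 = 113.422 m².
Added absorption = 283.2 × 0.88 = 249.216 sabins.
New total A_after = 362.638 sabins.
Reduction = 10 log₁₀(A_after/A_before) = 10 log₁₀(3.1972) = 5.0 dB.

5.0 dB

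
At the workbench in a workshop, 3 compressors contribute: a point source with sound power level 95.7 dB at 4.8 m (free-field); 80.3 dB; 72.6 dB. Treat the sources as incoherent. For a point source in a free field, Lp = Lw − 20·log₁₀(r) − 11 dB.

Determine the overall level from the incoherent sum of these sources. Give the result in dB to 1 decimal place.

Source at 4.8 m: Lp = 95.7 − 20·log₁₀(4.8) − 11 = 71.1 dB.
Converting to relative power and adding: 10^(71.1/10) + 10^(80.3/10) + 10^(72.6/10) = 1.382e+08.
L_total = 10·log₁₀(1.382e+08) = 81.4 dB.

81.4 dB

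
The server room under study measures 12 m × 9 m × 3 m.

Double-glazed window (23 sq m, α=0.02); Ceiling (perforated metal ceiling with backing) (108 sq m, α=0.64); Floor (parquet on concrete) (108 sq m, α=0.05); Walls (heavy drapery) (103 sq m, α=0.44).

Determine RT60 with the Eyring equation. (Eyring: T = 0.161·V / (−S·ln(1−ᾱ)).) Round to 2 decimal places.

0.35 s

S = Σ Sᵢ = 342.0 sq m.
Σ(Sᵢαᵢ) = 23×0.02 + 108×0.64 + 108×0.05 + 103×0.44 = 120.300.
ᾱ = 120.300 / 342.0 = 0.3518.
−S·ln(1−ᾱ) = −342.0 × ln(1 − 0.3518) = 148.276.
V = 12 × 9 × 3 = 324 m³.
T = 0.161·V/[−S·ln(1−ᾱ)] = 0.161·324/148.276 = 0.35 s.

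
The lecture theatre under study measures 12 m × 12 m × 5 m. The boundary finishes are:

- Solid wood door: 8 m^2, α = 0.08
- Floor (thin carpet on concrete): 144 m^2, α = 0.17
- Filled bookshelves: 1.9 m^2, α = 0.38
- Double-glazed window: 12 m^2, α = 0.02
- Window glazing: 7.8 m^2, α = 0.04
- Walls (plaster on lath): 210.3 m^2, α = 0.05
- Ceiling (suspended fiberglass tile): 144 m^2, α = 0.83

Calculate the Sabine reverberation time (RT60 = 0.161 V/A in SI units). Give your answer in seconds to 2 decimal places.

Summing Sᵢαᵢ: 0.640 + 24.480 + 0.722 + 0.240 + 0.312 + 10.515 + 119.520 → A = 156.429 sabins.
Volume V = 12 × 12 × 5 = 720 m³.
T = 0.161 V/A = 0.161·720/156.429 = 0.74 s.

0.74 seconds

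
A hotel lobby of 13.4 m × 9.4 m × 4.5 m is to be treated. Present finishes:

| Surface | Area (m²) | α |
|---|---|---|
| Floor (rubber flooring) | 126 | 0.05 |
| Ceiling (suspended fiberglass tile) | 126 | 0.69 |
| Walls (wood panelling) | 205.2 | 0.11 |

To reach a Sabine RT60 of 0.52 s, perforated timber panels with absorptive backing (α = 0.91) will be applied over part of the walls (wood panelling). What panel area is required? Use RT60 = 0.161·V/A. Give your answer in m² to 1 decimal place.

74.6

Summing Sᵢαᵢ: 6.300 + 86.940 + 22.572 → A₁ = 115.812 sabins.
Required A₂ = 0.161·566.82/0.52 = 175.496 sabins.
ΔA needed = 175.496 − 115.812 = 59.684 sabins.
Net gain per m²: Δα = 0.91 − 0.11 = 0.80.
Area = ΔA/Δα = 59.684/0.80 = 74.6 m².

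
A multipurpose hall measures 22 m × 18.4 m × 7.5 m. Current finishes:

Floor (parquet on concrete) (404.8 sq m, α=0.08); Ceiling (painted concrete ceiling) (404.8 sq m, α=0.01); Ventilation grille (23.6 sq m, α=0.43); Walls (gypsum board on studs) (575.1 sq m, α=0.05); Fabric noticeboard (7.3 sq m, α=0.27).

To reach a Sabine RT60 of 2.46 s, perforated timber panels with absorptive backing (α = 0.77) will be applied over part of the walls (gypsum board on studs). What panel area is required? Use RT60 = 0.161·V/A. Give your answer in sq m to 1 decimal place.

168.6

Equivalent absorption area: A₁ = 404.8×0.08 + 404.8×0.01 + 23.6×0.43 + 575.1×0.05 + 7.3×0.27 = 77.306 sq m.
V = 3036 m³. Target absorption A₂ = 0.161 × 3036 / 2.46 = 198.698 sabins.
ΔA needed = 198.698 − 77.306 = 121.392 sabins.
Net gain per sq m: Δα = 0.77 − 0.05 = 0.72.
Panel area = 121.392 / 0.72 = 168.6 sq m.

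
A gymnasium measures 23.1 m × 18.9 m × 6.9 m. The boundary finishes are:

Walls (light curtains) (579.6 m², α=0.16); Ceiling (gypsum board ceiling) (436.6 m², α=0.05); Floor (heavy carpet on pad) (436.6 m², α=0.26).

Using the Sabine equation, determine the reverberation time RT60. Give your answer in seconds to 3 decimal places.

2.126 sec

Total absorption A = 579.6×0.16 + 436.6×0.05 + 436.6×0.26
  = 92.736 + 21.830 + 113.516 = 228.082 m² sabins.
Volume V = 23.1 × 18.9 × 6.9 = 3012.471 m³.
RT60 = 0.161 · V / A = 0.161 × 3012.471 / 228.082 = 2.126 s.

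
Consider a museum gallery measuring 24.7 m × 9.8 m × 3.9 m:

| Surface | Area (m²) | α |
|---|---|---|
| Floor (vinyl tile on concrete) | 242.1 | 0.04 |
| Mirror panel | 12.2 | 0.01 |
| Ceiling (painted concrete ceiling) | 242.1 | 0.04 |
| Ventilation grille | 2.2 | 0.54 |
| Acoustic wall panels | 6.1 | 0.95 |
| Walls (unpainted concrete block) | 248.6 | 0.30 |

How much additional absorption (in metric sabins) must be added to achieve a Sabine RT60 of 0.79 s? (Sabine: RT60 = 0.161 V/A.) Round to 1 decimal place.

91.3 sabins

Equivalent absorption area: A₁ = 242.1×0.04 + 12.2×0.01 + 242.1×0.04 + 2.2×0.54 + 6.1×0.95 + 248.6×0.30 = 101.053 m².
Target A₂ = 0.161·944.034/0.79 = 192.392 sabins (V = 944.034 m³).
ΔA = A₂ − A₁ = 192.392 − 101.053 = 91.3 sabins.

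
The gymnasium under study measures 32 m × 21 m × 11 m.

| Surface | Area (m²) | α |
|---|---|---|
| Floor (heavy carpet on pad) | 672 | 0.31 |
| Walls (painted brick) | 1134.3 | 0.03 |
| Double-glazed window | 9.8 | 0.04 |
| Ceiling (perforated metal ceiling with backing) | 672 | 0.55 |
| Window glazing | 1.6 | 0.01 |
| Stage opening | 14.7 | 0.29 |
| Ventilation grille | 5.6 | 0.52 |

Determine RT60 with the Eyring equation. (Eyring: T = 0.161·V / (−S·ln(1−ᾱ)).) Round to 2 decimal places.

S = Σ Sᵢ = 2510.0 m².
Absorption A = 672×0.31 + 1134.3×0.03 + 9.8×0.04 + 672×0.55 + 1.6×0.01 + 14.7×0.29 + 5.6×0.52 = 619.532 sabins.
ᾱ = 619.532 / 2510.0 = 0.2468.
Eyring denominator: −S ln(1−ᾱ) = 711.395.
V = 32 × 21 × 11 = 7392 m³.
RT60 = 0.161 × 7392 / 711.395 = 1.67 s.

1.67 seconds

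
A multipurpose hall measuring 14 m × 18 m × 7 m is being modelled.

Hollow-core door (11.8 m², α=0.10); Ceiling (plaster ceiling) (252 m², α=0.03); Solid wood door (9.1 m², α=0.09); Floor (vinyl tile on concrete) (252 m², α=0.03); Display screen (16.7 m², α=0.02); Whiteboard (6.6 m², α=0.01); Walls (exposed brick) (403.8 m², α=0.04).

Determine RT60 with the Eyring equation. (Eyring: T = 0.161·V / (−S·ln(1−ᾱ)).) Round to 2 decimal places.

8.28 s

Total surface area S = 11.8 + 252 + 9.1 + 252 + 16.7 + 6.6 + 403.8 = 952.0 m².
Σ(Sᵢαᵢ) = 11.8×0.10 + 252×0.03 + 9.1×0.09 + 252×0.03 + 16.7×0.02 + 6.6×0.01 + 403.8×0.04 = 33.671.
Mean coefficient ᾱ = A/S = 0.0354.
−S·ln(1−ᾱ) = −952.0 × ln(1 − 0.0354) = 34.312.
V = 14 × 18 × 7 = 1764 m³.
RT60 = 0.161 × 1764 / 34.312 = 8.28 s.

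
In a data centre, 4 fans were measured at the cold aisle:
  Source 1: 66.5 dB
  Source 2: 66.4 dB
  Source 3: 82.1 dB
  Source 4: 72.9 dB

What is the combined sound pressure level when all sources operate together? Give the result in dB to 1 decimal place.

82.8 dB

Sum in the linear (power) domain: Σ 10^(Lᵢ/10) = 10^(66.5/10) + 10^(66.4/10) + 10^(82.1/10) + 10^(72.9/10) = 1.905e+08.
Back to dB: 10·log₁₀ Σ = 82.8 dB.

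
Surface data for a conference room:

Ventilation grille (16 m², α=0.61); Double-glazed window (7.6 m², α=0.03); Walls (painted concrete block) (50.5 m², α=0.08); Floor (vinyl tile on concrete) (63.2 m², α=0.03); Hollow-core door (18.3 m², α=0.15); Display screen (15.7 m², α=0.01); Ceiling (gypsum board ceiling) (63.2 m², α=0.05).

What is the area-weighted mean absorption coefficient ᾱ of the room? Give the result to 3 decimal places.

0.094

S = Σ Sᵢ = 16 + 7.6 + 50.5 + 63.2 + 18.3 + 15.7 + 63.2 = 234.5 m².
Σ(Sᵢαᵢ) = 16*0.61 + 7.6*0.03 + 50.5*0.08 + 63.2*0.03 + 18.3*0.15 + 15.7*0.01 + 63.2*0.05 = 21.986.
ᾱ = A/S = 0.094.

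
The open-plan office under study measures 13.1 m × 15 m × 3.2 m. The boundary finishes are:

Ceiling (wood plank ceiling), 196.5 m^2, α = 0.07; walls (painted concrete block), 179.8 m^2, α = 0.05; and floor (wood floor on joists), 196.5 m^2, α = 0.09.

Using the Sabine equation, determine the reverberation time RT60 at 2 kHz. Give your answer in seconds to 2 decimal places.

2.50 s

A = Σ Sᵢαᵢ = 196.5×0.07 + 179.8×0.05 + 196.5×0.09 = 40.430 sabins.
Volume V = 13.1 × 15 × 3.2 = 628.8 m³.
T = 0.161 V/A = 0.161·628.8/40.430 = 2.50 s.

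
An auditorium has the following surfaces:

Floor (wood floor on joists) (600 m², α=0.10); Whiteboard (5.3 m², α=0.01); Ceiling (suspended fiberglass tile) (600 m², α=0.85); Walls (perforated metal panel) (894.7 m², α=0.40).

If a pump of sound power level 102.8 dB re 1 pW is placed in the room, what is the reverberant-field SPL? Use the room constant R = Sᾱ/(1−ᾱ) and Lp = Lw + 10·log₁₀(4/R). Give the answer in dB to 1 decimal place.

A = 927.933 sabins; S = 2100.0 m².
ᾱ = 927.933/2100.0 = 0.4419; R = Sᾱ/(1−ᾱ) = 927.933/(1−0.4419) = 1662.664 m².
Lp = Lw + 10 log₁₀(4/R) = 102.8 -26.19 = 76.6 dB.

76.6 dB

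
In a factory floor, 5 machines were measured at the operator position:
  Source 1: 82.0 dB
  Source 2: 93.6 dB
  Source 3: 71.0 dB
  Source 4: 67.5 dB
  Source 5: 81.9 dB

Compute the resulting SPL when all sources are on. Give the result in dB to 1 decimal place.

94.2 dB

Σ 10^(Lᵢ/10) = 2.622e+09.
Combined level = 10 log₁₀(2.622e+09) = 94.2 dB.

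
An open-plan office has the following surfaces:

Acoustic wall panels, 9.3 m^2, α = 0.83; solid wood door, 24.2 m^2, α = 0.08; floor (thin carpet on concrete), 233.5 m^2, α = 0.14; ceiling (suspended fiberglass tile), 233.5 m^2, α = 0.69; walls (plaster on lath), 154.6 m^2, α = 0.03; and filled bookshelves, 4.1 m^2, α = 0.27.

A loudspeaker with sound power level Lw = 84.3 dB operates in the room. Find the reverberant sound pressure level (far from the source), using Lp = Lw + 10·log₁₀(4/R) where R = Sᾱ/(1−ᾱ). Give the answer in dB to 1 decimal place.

65.5 dB

A = 209.205 sabins; S = 659.2 m^2.
ᾱ = 0.3174, so room constant R = A/(1−ᾱ) = 306.483 m^2.
Lp = 84.3 + 10·log₁₀(4/306.483) = 84.3 + (-18.84) = 65.5 dB.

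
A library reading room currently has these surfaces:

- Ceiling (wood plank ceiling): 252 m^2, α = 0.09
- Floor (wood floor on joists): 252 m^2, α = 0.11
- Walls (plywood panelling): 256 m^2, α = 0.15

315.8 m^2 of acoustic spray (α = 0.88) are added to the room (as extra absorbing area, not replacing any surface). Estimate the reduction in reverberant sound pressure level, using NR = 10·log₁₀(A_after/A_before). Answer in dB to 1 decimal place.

6.2 dB

A_before = Σ Sᵢαᵢ = 252·0.09 + 252·0.11 + 256·0.15 = 88.800 sabins.
Treatment contributes 315.8·0.88 = 277.904 sabins.
New total A_after = 366.704 sabins.
NR = 10·log₁₀(366.704/88.800) = 6.2 dB.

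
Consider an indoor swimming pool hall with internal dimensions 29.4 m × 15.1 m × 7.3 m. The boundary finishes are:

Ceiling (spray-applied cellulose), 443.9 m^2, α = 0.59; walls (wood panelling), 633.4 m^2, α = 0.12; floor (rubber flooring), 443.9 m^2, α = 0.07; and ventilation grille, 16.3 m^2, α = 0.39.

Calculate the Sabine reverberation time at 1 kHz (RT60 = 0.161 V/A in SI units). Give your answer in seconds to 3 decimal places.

1.390 sec

A = Σ Sᵢαᵢ = 443.9*0.59 + 633.4*0.12 + 443.9*0.07 + 16.3*0.39 = 375.339 sabins.
V = 29.4·15.1·7.3 = 3240.762 m³.
Sabine: RT60 = 0.161 × 3240.762 / 375.339 = 1.390 s.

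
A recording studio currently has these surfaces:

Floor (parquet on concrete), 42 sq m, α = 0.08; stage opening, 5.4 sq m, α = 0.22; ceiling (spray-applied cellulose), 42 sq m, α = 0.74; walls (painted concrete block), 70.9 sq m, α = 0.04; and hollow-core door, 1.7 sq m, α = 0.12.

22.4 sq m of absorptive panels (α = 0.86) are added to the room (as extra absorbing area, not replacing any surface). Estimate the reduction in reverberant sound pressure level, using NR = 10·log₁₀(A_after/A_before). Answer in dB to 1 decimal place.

1.8 dB

A_before = Σ Sᵢαᵢ = 42·0.08 + 5.4·0.22 + 42·0.74 + 70.9·0.04 + 1.7·0.12 = 38.668 sabins.
Treatment contributes 22.4·0.86 = 19.264 sabins.
New total A_after = 57.932 sabins.
Reduction = 10 log₁₀(A_after/A_before) = 10 log₁₀(1.4982) = 1.8 dB.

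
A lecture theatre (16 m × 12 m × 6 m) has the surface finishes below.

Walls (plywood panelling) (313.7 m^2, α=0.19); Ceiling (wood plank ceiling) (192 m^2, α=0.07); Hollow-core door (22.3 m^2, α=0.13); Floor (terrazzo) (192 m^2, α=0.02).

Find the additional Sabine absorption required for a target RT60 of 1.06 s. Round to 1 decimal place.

Summing Sᵢαᵢ: 59.603 + 13.440 + 2.899 + 3.840 → A₁ = 79.782 sabins.
Target A₂ = 0.161·1152/1.06 = 174.974 sabins (V = 1152 m³).
Additional absorption ΔA = 174.974 − 79.782 = 95.2 sabins.

95.2 sabins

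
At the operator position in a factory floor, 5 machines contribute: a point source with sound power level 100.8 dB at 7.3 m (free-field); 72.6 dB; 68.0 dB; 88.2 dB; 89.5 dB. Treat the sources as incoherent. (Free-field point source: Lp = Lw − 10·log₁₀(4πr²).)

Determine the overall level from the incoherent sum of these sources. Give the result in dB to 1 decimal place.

92.0 dB

Source at 7.3 m: Lp = 100.8 − 10·log₁₀(4π·7.3²) = 100.8 − 10·log₁₀(669.662) = 72.5 dB.
Converting to relative power and adding: 10^(72.5/10) + 10^(72.6/10) + 10^(68.0/10) + 10^(88.2/10) + 10^(89.5/10) = 1.594e+09.
Back to dB: 10·log₁₀ Σ = 92.0 dB.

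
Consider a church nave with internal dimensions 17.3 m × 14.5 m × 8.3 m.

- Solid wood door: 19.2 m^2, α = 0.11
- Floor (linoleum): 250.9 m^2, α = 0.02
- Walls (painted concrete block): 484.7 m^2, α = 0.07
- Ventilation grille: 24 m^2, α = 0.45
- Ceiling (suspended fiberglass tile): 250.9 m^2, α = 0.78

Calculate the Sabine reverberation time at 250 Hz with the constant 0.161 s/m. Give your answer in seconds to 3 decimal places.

1.354 sec

Total absorption A = 19.2·0.11 + 250.9·0.02 + 484.7·0.07 + 24·0.45 + 250.9·0.78
  = 2.112 + 5.018 + 33.929 + 10.800 + 195.702 = 247.561 m^2 sabins.
V = 17.3·14.5·8.3 = 2082.055 m³.
T = 0.161 V/A = 0.161·2082.055/247.561 = 1.354 s.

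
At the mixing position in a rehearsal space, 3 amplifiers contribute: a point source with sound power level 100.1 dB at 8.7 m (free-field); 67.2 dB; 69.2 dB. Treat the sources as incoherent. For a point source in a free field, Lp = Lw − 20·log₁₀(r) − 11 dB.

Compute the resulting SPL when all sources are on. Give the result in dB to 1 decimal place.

73.9 dB

Source at 8.7 m: Lp = 100.1 − 20·log₁₀(8.7) − 11 = 70.3 dB.
Converting to relative power and adding: 10^(70.3/10) + 10^(67.2/10) + 10^(69.2/10) = 2.428e+07.
L_total = 10·log₁₀(2.428e+07) = 73.9 dB.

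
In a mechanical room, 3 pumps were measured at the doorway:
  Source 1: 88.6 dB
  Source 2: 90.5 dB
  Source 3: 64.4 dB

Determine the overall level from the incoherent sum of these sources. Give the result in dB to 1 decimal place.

92.7 dB

Converting to relative power and adding: 10^(88.6/10) + 10^(90.5/10) + 10^(64.4/10) = 1.849e+09.
Back to dB: 10·log₁₀ Σ = 92.7 dB.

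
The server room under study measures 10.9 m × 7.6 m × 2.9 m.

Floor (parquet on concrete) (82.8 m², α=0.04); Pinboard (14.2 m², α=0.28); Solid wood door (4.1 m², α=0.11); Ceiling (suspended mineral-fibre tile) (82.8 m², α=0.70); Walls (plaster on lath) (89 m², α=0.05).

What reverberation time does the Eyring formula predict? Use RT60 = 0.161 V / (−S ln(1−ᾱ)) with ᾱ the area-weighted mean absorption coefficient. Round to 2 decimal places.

0.48 sec

Total surface area S = 82.8 + 14.2 + 4.1 + 82.8 + 89 = 272.9 m².
Absorption A = 82.8·0.04 + 14.2·0.28 + 4.1·0.11 + 82.8·0.70 + 89·0.05 = 70.149 sabins.
Mean coefficient ᾱ = A/S = 0.2571.
−S·ln(1−ᾱ) = −272.9 × ln(1 − 0.2571) = 81.104.
V = 10.9 × 7.6 × 2.9 = 240.236 m³.
RT60 = 0.161 × 240.236 / 81.104 = 0.48 s.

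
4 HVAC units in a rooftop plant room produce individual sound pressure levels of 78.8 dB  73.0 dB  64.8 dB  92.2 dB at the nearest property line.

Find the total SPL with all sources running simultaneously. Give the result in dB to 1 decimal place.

92.5 dB

Σ 10^(Lᵢ/10) = 1.758e+09.
L_total = 10·log₁₀(1.758e+09) = 92.5 dB.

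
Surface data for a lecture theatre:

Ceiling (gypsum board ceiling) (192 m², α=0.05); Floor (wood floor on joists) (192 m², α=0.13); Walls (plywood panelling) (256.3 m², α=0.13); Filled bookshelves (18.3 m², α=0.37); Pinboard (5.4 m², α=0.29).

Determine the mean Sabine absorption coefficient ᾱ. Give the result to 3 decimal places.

S = Σ Sᵢ = 192 + 192 + 256.3 + 18.3 + 5.4 = 664.0 m².
A = 192·0.05 + 192·0.13 + 256.3·0.13 + 18.3·0.37 + 5.4·0.29 = 76.216 sabins.
ᾱ = 76.216 / 664.0 = 0.115.

0.115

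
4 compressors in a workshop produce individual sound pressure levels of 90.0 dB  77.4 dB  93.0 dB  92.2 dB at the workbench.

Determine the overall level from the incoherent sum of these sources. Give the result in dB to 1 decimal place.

Σ 10^(Lᵢ/10) = 4.71e+09.
Back to dB: 10·log₁₀ Σ = 96.7 dB.

96.7 dB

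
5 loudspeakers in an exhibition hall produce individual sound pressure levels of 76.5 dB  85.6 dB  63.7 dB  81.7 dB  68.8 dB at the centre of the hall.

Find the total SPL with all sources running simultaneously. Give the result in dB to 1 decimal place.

87.5 dB

Sum in the linear (power) domain: Σ 10^(Lᵢ/10) = 10^(76.5/10) + 10^(85.6/10) + 10^(63.7/10) + 10^(81.7/10) + 10^(68.8/10) = 5.656e+08.
Combined level = 10 log₁₀(5.656e+08) = 87.5 dB.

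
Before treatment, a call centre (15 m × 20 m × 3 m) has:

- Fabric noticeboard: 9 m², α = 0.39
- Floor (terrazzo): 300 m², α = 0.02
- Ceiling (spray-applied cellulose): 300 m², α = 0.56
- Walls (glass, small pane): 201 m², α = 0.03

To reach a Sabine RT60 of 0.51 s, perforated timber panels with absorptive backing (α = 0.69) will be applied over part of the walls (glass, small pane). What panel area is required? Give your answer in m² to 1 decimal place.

152.4

Summing Sᵢαᵢ: 3.510 + 6.000 + 168.000 + 6.030 → A₁ = 183.540 sabins.
V = 900 m³. Target absorption A₂ = 0.161 × 900 / 0.51 = 284.118 sabins.
ΔA needed = 284.118 − 183.540 = 100.578 sabins.
Net gain per m²: Δα = 0.69 − 0.03 = 0.66.
Panel area = 100.578 / 0.66 = 152.4 m².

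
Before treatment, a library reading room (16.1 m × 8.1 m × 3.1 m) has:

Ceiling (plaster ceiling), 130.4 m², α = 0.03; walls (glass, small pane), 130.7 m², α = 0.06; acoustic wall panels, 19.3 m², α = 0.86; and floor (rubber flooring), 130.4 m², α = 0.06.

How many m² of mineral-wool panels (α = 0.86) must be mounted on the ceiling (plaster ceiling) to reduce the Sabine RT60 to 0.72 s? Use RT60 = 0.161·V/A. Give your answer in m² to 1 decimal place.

65.3

Equivalent absorption area: A₁ = 130.4*0.03 + 130.7*0.06 + 19.3*0.86 + 130.4*0.06 = 36.176 m².
Required A₂ = 0.161·404.271/0.72 = 90.399 sabins.
ΔA needed = 90.399 − 36.176 = 54.223 sabins.
Each m² of panel replacing the ceiling (plaster ceiling) adds (0.86 − 0.03) = 0.83 sabins.
Area = ΔA/Δα = 54.223/0.83 = 65.3 m².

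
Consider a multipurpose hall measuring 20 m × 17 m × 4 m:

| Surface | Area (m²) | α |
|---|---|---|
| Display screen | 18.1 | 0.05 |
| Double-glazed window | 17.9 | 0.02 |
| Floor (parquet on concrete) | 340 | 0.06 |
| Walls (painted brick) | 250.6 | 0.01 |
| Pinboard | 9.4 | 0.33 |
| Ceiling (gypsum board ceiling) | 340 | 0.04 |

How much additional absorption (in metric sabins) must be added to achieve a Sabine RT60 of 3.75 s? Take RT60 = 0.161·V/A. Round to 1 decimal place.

17.5 sabins

Equivalent absorption area: A₁ = 18.1·0.05 + 17.9·0.02 + 340·0.06 + 250.6·0.01 + 9.4·0.33 + 340·0.04 = 40.871 m².
V = 1360 m³. Required absorption A₂ = 0.161 × 1360 / 3.75 = 58.389 sabins.
Shortfall: 58.389 − 40.871 = 17.5 sabins.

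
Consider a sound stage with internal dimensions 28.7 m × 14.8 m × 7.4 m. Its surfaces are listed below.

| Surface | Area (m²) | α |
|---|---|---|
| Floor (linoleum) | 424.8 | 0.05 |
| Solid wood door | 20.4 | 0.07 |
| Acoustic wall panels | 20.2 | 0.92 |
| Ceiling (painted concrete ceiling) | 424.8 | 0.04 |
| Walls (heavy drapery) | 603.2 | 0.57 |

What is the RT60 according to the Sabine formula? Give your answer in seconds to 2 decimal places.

1.26 sec

A = Σ Sᵢαᵢ = 424.8×0.05 + 20.4×0.07 + 20.2×0.92 + 424.8×0.04 + 603.2×0.57 = 402.068 sabins.
Volume V = 28.7 × 14.8 × 7.4 = 3143.224 m³.
T = 0.161 V/A = 0.161·3143.224/402.068 = 1.26 s.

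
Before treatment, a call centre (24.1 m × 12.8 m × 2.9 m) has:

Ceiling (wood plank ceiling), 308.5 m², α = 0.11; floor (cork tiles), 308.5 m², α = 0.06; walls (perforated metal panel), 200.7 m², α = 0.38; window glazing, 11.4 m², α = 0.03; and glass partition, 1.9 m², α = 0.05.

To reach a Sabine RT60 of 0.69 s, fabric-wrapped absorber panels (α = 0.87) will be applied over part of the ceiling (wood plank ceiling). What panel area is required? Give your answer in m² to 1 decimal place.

104.7

Total absorption A₁ = 308.5×0.11 + 308.5×0.06 + 200.7×0.38 + 11.4×0.03 + 1.9×0.05
  = 33.935 + 18.510 + 76.266 + 0.342 + 0.095 = 129.148 m² sabins.
Required A₂ = 0.161·894.592/0.69 = 208.738 sabins.
ΔA needed = 208.738 − 129.148 = 79.590 sabins.
Net gain per m²: Δα = 0.87 − 0.11 = 0.76.
Area = ΔA/Δα = 79.590/0.76 = 104.7 m².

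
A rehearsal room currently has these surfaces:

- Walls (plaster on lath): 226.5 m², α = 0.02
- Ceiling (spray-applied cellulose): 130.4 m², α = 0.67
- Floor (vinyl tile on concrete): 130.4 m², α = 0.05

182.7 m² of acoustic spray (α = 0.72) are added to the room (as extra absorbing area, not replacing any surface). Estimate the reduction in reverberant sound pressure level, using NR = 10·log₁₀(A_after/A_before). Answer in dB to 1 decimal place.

3.7 dB

Equivalent absorption area: A_before = 226.5×0.02 + 130.4×0.67 + 130.4×0.05 = 98.418 m².
Treatment contributes 182.7·0.72 = 131.544 sabins.
New total A_after = 229.962 sabins.
NR = 10·log₁₀(229.962/98.418) = 3.7 dB.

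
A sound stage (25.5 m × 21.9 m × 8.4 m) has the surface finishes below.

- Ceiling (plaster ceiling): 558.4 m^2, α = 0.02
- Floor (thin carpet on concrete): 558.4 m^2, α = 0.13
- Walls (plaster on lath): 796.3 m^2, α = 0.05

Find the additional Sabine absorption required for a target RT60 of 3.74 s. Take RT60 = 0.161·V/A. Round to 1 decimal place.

78.4 sabins

Equivalent absorption area: A₁ = 558.4·0.02 + 558.4·0.13 + 796.3·0.05 = 123.575 m^2.
Target A₂ = 0.161·4690.98/3.74 = 201.938 sabins (V = 4690.98 m³).
ΔA = A₂ − A₁ = 201.938 − 123.575 = 78.4 sabins.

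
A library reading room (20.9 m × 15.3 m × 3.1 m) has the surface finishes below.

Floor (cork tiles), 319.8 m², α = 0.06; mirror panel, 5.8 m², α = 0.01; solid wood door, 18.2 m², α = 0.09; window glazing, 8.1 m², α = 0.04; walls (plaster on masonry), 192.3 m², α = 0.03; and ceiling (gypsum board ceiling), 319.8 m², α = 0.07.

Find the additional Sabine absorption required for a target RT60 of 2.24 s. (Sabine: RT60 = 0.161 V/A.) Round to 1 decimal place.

21.9 sabins

A₁ = Σ Sᵢαᵢ = 319.8·0.06 + 5.8·0.01 + 18.2·0.09 + 8.1·0.04 + 192.3·0.03 + 319.8·0.07 = 49.363 sabins.
For T = 2.24 s, need A₂ = 0.161·V/T = 0.161·991.287/2.24 = 71.249 sabins.
ΔA = A₂ − A₁ = 71.249 − 49.363 = 21.9 sabins.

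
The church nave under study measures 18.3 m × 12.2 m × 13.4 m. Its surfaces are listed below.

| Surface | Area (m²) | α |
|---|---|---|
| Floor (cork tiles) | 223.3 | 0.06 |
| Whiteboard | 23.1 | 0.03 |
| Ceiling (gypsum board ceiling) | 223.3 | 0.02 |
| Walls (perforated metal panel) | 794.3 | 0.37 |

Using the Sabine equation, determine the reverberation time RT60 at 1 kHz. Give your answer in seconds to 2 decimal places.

1.54 sec

Summing Sᵢαᵢ: 13.398 + 0.693 + 4.466 + 293.891 → A = 312.448 sabins.
Room volume: 2991.684 m³.
Sabine: RT60 = 0.161 × 2991.684 / 312.448 = 1.54 s.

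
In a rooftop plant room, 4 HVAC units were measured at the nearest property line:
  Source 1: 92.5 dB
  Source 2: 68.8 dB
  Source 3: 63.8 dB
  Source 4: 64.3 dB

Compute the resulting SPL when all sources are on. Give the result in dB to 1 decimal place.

Sum in the linear (power) domain: Σ 10^(Lᵢ/10) = 10^(92.5/10) + 10^(68.8/10) + 10^(63.8/10) + 10^(64.3/10) = 1.791e+09.
Back to dB: 10·log₁₀ Σ = 92.5 dB.

92.5 dB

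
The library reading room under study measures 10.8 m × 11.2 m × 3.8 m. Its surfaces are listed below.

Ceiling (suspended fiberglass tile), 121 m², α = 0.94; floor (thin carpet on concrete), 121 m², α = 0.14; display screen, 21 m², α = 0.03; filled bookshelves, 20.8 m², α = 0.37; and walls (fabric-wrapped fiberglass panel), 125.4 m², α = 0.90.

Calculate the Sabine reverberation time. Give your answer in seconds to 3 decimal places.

0.294 sec

Total absorption A = 121*0.94 + 121*0.14 + 21*0.03 + 20.8*0.37 + 125.4*0.90
  = 113.740 + 16.940 + 0.630 + 7.696 + 112.860 = 251.866 m² sabins.
Volume V = 10.8 × 11.2 × 3.8 = 459.648 m³.
Sabine: RT60 = 0.161 × 459.648 / 251.866 = 0.294 s.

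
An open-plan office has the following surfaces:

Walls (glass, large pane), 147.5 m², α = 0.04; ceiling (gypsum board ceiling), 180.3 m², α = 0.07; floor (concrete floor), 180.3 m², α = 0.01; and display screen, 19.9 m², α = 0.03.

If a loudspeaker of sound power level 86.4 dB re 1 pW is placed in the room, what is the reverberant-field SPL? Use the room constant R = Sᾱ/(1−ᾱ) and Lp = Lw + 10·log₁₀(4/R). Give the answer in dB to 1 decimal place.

A = 20.921 sabins; S = 528.0 m².
ᾱ = 20.921/528.0 = 0.0396; R = Sᾱ/(1−ᾱ) = 20.921/(1−0.0396) = 21.784 m².
Lp = 86.4 + 10·log₁₀(4/21.784) = 86.4 + (-7.36) = 79.0 dB.

79.0 dB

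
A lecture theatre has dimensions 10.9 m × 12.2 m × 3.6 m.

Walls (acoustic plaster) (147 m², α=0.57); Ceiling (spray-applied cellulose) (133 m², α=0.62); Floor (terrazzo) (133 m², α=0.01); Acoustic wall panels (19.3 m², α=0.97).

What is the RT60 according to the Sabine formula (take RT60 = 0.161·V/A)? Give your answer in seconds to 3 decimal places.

Equivalent absorption area: A = 147*0.57 + 133*0.62 + 133*0.01 + 19.3*0.97 = 186.301 m².
V = 10.9·12.2·3.6 = 478.728 m³.
T = 0.161 V/A = 0.161·478.728/186.301 = 0.414 s.

0.414 sec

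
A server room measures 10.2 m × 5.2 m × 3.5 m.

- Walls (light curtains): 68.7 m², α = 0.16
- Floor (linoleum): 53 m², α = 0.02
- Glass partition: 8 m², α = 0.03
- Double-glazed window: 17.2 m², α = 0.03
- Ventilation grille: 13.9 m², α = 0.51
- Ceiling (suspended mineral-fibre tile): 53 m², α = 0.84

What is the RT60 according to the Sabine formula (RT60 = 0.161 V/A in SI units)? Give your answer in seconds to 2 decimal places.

0.46 seconds

Total absorption A = 68.7×0.16 + 53×0.02 + 8×0.03 + 17.2×0.03 + 13.9×0.51 + 53×0.84
  = 10.992 + 1.060 + 0.240 + 0.516 + 7.089 + 44.520 = 64.417 m² sabins.
Volume V = 10.2 × 5.2 × 3.5 = 185.64 m³.
T = 0.161 V/A = 0.161·185.64/64.417 = 0.46 s.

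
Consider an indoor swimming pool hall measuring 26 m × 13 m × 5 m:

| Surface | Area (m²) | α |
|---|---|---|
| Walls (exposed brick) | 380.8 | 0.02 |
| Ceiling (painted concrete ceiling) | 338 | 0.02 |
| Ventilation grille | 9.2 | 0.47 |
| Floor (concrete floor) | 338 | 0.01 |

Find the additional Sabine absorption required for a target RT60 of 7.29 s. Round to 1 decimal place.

15.2 sabins

Summing Sᵢαᵢ: 7.616 + 6.760 + 4.324 + 3.380 → A₁ = 22.080 sabins.
Target A₂ = 0.161·1690/7.29 = 37.324 sabins (V = 1690 m³).
Shortfall: 37.324 − 22.080 = 15.2 sabins.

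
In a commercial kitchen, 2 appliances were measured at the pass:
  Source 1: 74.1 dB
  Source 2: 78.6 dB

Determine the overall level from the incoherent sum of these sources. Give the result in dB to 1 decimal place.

Converting to relative power and adding: 10^(74.1/10) + 10^(78.6/10) = 9.815e+07.
L_total = 10·log₁₀(9.815e+07) = 79.9 dB.

79.9 dB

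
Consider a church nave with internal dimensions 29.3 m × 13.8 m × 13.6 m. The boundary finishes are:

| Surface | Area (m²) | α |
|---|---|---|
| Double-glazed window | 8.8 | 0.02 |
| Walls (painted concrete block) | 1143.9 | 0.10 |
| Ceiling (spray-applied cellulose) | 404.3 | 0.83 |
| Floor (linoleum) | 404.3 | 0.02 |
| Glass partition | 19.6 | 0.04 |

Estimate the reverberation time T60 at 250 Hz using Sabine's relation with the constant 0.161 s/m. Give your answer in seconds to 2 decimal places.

1.93 seconds

Total absorption A = 8.8×0.02 + 1143.9×0.10 + 404.3×0.83 + 404.3×0.02 + 19.6×0.04
  = 0.176 + 114.390 + 335.569 + 8.086 + 0.784 = 459.005 m² sabins.
Room volume: 5499.024 m³.
T = 0.161 V/A = 0.161·5499.024/459.005 = 1.93 s.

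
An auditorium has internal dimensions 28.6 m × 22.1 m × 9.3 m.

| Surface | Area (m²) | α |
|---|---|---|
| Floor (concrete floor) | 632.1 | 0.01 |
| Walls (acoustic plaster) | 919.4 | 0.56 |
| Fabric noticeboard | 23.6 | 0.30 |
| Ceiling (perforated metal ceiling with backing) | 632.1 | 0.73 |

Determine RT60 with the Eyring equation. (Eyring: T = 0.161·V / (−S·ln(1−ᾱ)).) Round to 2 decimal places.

0.72 seconds

Total surface area S = 632.1 + 919.4 + 23.6 + 632.1 = 2207.2 m².
Σ(Sᵢαᵢ) = 632.1·0.01 + 919.4·0.56 + 23.6·0.30 + 632.1·0.73 = 989.698.
ᾱ = 989.698 / 2207.2 = 0.4484.
−S·ln(1−ᾱ) = −2207.2 × ln(1 − 0.4484) = 1313.134.
V = 28.6 × 22.1 × 9.3 = 5878.158 m³.
RT60 = 0.161 × 5878.158 / 1313.134 = 0.72 s.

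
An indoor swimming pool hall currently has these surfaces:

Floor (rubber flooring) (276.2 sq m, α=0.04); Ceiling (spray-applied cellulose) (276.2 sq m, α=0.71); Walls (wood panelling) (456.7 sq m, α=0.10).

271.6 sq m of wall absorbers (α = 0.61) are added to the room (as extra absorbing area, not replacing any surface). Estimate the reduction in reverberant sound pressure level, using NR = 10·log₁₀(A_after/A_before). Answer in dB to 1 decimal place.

2.2 dB

Summing Sᵢαᵢ: 11.048 + 196.102 + 45.670 → A_before = 252.820 sabins.
Added absorption = 271.6 × 0.61 = 165.676 sabins.
New total A_after = 418.496 sabins.
NR = 10·log₁₀(418.496/252.820) = 2.2 dB.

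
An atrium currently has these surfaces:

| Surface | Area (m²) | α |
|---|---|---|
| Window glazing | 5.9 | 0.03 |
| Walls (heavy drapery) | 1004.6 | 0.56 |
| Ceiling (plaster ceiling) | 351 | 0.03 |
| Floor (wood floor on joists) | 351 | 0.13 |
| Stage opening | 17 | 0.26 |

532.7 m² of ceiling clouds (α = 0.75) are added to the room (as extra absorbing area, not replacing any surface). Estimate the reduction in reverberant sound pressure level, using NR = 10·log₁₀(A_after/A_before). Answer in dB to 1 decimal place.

A_before = Σ Sᵢαᵢ = 5.9*0.03 + 1004.6*0.56 + 351*0.03 + 351*0.13 + 17*0.26 = 623.333 sabins.
Treatment contributes 532.7·0.75 = 399.525 sabins.
New total A_after = 1022.858 sabins.
NR = 10·log₁₀(1022.858/623.333) = 2.2 dB.

2.2 dB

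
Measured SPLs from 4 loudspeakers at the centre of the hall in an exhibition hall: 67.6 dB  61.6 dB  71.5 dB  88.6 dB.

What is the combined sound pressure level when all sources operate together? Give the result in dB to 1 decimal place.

Sum in the linear (power) domain: Σ 10^(Lᵢ/10) = 10^(67.6/10) + 10^(61.6/10) + 10^(71.5/10) + 10^(88.6/10) = 7.458e+08.
Combined level = 10 log₁₀(7.458e+08) = 88.7 dB.

88.7 dB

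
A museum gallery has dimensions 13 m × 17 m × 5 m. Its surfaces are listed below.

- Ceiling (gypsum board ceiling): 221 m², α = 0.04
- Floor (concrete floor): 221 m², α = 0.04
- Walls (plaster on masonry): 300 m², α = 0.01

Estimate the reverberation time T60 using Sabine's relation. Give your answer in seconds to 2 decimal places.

Equivalent absorption area: A = 221·0.04 + 221·0.04 + 300·0.01 = 20.680 m².
Room volume: 1105 m³.
Sabine: RT60 = 0.161 × 1105 / 20.680 = 8.60 s.

8.60 sec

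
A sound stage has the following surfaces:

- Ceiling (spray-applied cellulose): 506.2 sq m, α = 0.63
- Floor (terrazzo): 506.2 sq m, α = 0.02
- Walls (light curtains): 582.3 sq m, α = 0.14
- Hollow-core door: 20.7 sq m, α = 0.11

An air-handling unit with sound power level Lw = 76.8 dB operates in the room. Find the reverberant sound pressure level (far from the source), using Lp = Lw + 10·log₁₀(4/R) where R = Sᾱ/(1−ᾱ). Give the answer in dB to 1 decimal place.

A = 412.829 sabins; S = 1615.4 sq m.
ᾱ = 412.829/1615.4 = 0.2556; R = Sᾱ/(1−ᾱ) = 412.829/(1−0.2556) = 554.580 sq m.
Lp = Lw + 10 log₁₀(4/R) = 76.8 -21.42 = 55.4 dB.

55.4 dB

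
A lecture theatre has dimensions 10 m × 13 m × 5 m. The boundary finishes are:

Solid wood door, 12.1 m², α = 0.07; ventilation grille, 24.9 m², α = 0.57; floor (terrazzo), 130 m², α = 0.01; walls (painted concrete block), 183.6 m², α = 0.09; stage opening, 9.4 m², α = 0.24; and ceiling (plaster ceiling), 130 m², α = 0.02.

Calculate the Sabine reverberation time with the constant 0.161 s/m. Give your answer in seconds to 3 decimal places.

2.774 sec

Summing Sᵢαᵢ: 0.847 + 14.193 + 1.300 + 16.524 + 2.256 + 2.600 → A = 37.720 sabins.
Volume V = 10 × 13 × 5 = 650 m³.
RT60 = 0.161 · V / A = 0.161 × 650 / 37.720 = 2.774 s.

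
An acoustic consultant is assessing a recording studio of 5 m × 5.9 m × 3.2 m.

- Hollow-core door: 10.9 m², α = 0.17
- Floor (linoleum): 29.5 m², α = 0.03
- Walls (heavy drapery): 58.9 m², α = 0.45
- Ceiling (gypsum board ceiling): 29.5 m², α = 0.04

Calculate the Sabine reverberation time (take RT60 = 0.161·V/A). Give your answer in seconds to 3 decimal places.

0.500 sec

Equivalent absorption area: A = 10.9×0.17 + 29.5×0.03 + 58.9×0.45 + 29.5×0.04 = 30.423 m².
Volume V = 5 × 5.9 × 3.2 = 94.4 m³.
T = 0.161 V/A = 0.161·94.4/30.423 = 0.500 s.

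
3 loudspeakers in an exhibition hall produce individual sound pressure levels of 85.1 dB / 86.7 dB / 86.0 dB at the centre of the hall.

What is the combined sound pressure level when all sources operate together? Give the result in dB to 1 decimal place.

Converting to relative power and adding: 10^(85.1/10) + 10^(86.7/10) + 10^(86.0/10) = 1.189e+09.
Combined level = 10 log₁₀(1.189e+09) = 90.8 dB.

90.8 dB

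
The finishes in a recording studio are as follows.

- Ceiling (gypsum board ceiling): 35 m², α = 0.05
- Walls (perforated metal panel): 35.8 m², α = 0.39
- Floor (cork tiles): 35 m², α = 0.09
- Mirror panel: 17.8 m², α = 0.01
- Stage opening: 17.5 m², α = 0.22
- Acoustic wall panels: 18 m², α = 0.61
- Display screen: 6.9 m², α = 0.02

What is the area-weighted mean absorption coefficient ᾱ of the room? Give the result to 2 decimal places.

Total surface area S = 166.0 m².
Weighted sum Σ Sα = 34.008.
ᾱ = A/S = 0.20.

0.20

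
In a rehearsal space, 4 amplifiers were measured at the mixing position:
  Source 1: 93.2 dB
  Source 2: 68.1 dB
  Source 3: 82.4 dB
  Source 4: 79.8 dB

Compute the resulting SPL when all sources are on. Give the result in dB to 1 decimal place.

Sum in the linear (power) domain: Σ 10^(Lᵢ/10) = 10^(93.2/10) + 10^(68.1/10) + 10^(82.4/10) + 10^(79.8/10) = 2.365e+09.
Combined level = 10 log₁₀(2.365e+09) = 93.7 dB.

93.7 dB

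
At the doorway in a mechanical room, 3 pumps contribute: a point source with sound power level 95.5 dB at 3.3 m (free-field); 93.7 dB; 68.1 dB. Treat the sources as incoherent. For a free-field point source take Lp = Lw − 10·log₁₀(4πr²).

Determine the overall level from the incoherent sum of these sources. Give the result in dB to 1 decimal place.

93.8 dB

Source at 3.3 m: Lp = 95.5 − 10·log₁₀(4π·3.3²) = 95.5 − 10·log₁₀(136.848) = 74.1 dB.
Sum in the linear (power) domain: Σ 10^(Lᵢ/10) = 10^(74.1/10) + 10^(93.7/10) + 10^(68.1/10) = 2.376e+09.
L_total = 10·log₁₀(2.376e+09) = 93.8 dB.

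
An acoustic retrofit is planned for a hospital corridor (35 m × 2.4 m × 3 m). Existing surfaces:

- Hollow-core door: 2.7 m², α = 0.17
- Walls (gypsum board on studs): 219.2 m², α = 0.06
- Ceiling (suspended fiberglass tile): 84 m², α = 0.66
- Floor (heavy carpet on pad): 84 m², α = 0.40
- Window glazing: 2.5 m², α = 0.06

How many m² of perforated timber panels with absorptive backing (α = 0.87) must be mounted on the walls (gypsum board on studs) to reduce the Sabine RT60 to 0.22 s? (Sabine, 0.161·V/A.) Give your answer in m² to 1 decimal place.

100.8

A₁ = Σ Sᵢαᵢ = 2.7*0.17 + 219.2*0.06 + 84*0.66 + 84*0.40 + 2.5*0.06 = 102.801 sabins.
Required A₂ = 0.161·252/0.22 = 184.418 sabins.
Absorption to add: 184.418 − 102.801 = 81.617 sabins.
Net gain per m²: Δα = 0.87 − 0.06 = 0.81.
Area = ΔA/Δα = 81.617/0.81 = 100.8 m².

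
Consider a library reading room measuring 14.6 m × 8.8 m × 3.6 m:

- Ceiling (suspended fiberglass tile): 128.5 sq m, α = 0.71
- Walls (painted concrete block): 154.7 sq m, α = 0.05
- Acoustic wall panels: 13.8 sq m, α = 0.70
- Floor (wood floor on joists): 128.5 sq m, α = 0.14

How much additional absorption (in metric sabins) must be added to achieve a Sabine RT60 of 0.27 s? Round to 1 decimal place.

149.2 sabins

Equivalent absorption area: A₁ = 128.5×0.71 + 154.7×0.05 + 13.8×0.70 + 128.5×0.14 = 126.620 sq m.
For T = 0.27 s, need A₂ = 0.161·V/T = 0.161·462.528/0.27 = 275.804 sabins.
Additional absorption ΔA = 275.804 − 126.620 = 149.2 sabins.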